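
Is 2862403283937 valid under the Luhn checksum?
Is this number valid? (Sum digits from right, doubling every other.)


Luhn sum = 66
66 mod 10 = 6

Invalid (Luhn sum mod 10 = 6)


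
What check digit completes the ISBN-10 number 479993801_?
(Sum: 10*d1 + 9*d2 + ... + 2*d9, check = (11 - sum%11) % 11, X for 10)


Weighted sum: 341
341 mod 11 = 0

Check digit: 0


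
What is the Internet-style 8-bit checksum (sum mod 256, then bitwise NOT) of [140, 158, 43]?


Sum = 341 mod 256 = 85
Complement = 170

170


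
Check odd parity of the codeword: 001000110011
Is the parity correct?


Number of 1s: 5

Yes, parity is correct (5 ones)


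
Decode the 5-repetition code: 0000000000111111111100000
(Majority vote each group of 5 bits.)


Groups: 00000, 00000, 11111, 11111, 00000
Majority votes: 00110

00110


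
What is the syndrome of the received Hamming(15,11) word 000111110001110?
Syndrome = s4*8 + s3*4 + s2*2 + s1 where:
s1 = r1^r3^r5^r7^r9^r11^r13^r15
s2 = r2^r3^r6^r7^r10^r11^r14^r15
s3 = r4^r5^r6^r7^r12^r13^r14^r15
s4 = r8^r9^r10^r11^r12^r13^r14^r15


s1=1, s2=1, s3=1, s4=0

Syndrome = 7 (error at position 7)


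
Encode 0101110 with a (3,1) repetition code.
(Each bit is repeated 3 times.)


Each bit -> 3 copies

000111000111111111000


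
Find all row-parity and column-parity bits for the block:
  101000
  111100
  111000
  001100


Row parities: 0010
Column parities: 100000

Row P: 0010, Col P: 100000, Corner: 1


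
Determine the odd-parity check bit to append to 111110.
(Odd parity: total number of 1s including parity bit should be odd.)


Number of 1s in data: 5
Parity bit: 0

0


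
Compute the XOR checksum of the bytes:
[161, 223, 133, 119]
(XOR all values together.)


XOR chain: 161 ^ 223 ^ 133 ^ 119 = 140

140


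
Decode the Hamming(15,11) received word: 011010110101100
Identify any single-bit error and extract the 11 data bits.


Syndrome = 0: no error detected

Data: 11010101100 (no errors)


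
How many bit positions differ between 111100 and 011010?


XOR: 100110
Count of 1s: 3

3


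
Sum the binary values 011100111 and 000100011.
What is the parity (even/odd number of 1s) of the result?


011100111 = 231
000100011 = 35
Sum = 266 = 100001010
1s count = 3

odd parity (3 ones in 100001010)


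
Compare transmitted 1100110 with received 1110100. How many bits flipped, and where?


XOR: 0010010

2 error(s) at position(s): 2, 5


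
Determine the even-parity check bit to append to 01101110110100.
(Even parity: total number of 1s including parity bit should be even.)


Number of 1s in data: 8
Parity bit: 0

0


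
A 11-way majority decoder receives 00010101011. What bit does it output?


Ones: 5 out of 11
Threshold: 6

0 (5/11 voted 1)


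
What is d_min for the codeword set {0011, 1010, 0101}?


Comparing all pairs, minimum distance: 2
Can detect 1 errors, correct 0 errors

2


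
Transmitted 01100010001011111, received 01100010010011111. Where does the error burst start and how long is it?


XOR: 00000000011000000

Burst at position 9, length 2


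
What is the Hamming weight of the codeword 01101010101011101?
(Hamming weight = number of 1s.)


Counting 1s in 01101010101011101

10


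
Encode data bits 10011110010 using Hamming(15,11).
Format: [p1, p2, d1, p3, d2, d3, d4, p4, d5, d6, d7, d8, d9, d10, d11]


Parity bits: p1=0, p2=1, p3=0, p4=0

011000101110010


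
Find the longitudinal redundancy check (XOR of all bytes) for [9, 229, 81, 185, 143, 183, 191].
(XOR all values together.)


XOR chain: 9 ^ 229 ^ 81 ^ 185 ^ 143 ^ 183 ^ 191 = 131

131


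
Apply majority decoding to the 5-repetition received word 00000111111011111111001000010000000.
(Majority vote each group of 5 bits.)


Groups: 00000, 11111, 10111, 11111, 00100, 00100, 00000
Majority votes: 0111000

0111000


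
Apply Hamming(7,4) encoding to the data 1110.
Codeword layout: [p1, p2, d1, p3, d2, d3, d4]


Parity bits: p1=0, p2=0, p3=0

0010110


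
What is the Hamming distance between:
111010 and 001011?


XOR: 110001
Count of 1s: 3

3


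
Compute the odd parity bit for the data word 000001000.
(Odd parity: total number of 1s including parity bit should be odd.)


Number of 1s in data: 1
Parity bit: 0

0


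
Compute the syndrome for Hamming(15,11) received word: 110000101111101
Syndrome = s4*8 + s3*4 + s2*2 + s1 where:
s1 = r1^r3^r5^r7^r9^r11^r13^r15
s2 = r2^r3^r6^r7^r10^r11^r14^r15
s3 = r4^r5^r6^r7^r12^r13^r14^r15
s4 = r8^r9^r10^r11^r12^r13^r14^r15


s1=0, s2=1, s3=0, s4=0

Syndrome = 2 (error at position 2)


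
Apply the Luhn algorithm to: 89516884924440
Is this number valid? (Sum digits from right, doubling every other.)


Luhn sum = 71
71 mod 10 = 1

Invalid (Luhn sum mod 10 = 1)


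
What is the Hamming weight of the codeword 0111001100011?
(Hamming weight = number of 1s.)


Counting 1s in 0111001100011

7


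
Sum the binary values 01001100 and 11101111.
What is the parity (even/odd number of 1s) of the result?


01001100 = 76
11101111 = 239
Sum = 315 = 100111011
1s count = 6

even parity (6 ones in 100111011)


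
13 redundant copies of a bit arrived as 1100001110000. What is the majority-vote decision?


Ones: 5 out of 13
Threshold: 7

0 (5/13 voted 1)


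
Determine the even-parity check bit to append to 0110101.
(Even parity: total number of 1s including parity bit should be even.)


Number of 1s in data: 4
Parity bit: 0

0


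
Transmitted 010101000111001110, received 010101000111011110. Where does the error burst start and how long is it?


XOR: 000000000000010000

Burst at position 13, length 1


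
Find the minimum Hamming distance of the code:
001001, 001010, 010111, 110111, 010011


Comparing all pairs, minimum distance: 1
Can detect 0 errors, correct 0 errors

1


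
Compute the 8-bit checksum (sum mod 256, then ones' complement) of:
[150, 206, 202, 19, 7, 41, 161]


Sum = 786 mod 256 = 18
Complement = 237

237


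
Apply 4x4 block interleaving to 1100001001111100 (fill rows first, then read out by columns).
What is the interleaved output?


Matrix:
  1100
  0010
  0111
  1100
Read columns: 1001101101100010

1001101101100010


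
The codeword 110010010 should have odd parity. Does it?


Number of 1s: 4

No, parity error (4 ones)


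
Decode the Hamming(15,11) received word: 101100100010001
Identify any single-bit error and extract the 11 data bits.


Syndrome = 5: error at position 5

Data: 11010010001 (corrected bit 5)


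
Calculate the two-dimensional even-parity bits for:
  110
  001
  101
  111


Row parities: 0101
Column parities: 101

Row P: 0101, Col P: 101, Corner: 0


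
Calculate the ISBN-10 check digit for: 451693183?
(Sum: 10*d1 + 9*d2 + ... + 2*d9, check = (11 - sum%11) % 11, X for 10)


Weighted sum: 238
238 mod 11 = 7

Check digit: 4


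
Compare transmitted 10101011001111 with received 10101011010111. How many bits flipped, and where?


XOR: 00000000011000

2 error(s) at position(s): 9, 10


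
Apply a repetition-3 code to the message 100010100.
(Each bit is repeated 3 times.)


Each bit -> 3 copies

111000000000111000111000000


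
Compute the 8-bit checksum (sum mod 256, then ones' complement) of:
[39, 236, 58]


Sum = 333 mod 256 = 77
Complement = 178

178


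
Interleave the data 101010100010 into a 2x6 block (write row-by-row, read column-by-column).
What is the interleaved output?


Matrix:
  101010
  100010
Read columns: 110010001100

110010001100


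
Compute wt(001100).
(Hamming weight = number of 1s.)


Counting 1s in 001100

2


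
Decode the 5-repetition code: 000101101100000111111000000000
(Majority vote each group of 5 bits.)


Groups: 00010, 11011, 00000, 11111, 10000, 00000
Majority votes: 010100

010100


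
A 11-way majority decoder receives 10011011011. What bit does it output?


Ones: 7 out of 11
Threshold: 6

1 (7/11 voted 1)


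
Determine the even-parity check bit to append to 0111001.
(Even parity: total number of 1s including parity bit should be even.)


Number of 1s in data: 4
Parity bit: 0

0


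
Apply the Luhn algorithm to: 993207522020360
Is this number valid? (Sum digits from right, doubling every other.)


Luhn sum = 49
49 mod 10 = 9

Invalid (Luhn sum mod 10 = 9)


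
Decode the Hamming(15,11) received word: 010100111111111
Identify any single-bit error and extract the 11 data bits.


Syndrome = 1: error at position 1

Data: 00011111111 (corrected bit 1)


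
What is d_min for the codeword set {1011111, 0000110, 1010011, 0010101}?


Comparing all pairs, minimum distance: 2
Can detect 1 errors, correct 0 errors

2


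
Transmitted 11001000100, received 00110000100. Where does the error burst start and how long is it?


XOR: 11111000000

Burst at position 0, length 5


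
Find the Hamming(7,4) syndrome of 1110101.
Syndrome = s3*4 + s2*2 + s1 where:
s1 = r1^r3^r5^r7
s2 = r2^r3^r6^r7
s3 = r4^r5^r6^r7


s1=0, s2=1, s3=0

Syndrome = 2 (error at position 2)


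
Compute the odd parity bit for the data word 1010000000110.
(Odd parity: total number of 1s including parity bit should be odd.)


Number of 1s in data: 4
Parity bit: 1

1


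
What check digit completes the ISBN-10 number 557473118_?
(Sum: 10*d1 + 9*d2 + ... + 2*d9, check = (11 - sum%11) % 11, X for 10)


Weighted sum: 259
259 mod 11 = 6

Check digit: 5


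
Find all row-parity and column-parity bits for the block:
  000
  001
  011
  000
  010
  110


Row parities: 010010
Column parities: 110

Row P: 010010, Col P: 110, Corner: 0


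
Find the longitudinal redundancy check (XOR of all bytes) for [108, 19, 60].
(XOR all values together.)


XOR chain: 108 ^ 19 ^ 60 = 67

67


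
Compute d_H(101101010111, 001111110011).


XOR: 100010100100
Count of 1s: 4

4


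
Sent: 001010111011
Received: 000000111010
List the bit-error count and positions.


XOR: 001010000001

3 error(s) at position(s): 2, 4, 11


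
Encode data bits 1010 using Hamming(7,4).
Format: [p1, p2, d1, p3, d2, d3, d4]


Parity bits: p1=1, p2=0, p3=1

1011010


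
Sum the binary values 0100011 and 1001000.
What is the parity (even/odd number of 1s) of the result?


0100011 = 35
1001000 = 72
Sum = 107 = 1101011
1s count = 5

odd parity (5 ones in 1101011)


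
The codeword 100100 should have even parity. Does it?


Number of 1s: 2

Yes, parity is correct (2 ones)


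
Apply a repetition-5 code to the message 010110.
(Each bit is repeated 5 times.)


Each bit -> 5 copies

000001111100000111111111100000


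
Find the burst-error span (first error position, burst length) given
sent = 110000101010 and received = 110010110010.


XOR: 000010011000

Burst at position 4, length 5


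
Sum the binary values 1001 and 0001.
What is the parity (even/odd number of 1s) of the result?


1001 = 9
0001 = 1
Sum = 10 = 1010
1s count = 2

even parity (2 ones in 1010)


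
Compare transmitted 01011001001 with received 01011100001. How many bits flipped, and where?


XOR: 00000101000

2 error(s) at position(s): 5, 7


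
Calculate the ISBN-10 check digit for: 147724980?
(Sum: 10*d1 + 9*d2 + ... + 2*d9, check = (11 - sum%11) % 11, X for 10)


Weighted sum: 243
243 mod 11 = 1

Check digit: X


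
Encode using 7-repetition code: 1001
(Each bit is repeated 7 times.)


Each bit -> 7 copies

1111111000000000000001111111


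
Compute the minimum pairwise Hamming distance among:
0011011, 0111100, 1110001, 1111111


Comparing all pairs, minimum distance: 3
Can detect 2 errors, correct 1 errors

3


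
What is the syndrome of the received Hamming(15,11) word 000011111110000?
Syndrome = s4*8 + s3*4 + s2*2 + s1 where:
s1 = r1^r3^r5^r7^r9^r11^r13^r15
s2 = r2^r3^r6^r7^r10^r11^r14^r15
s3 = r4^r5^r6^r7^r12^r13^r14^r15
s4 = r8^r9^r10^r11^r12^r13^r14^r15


s1=0, s2=0, s3=1, s4=0

Syndrome = 4 (error at position 4)


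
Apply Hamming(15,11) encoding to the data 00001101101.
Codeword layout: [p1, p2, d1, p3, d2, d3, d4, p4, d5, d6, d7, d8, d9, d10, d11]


Parity bits: p1=1, p2=0, p3=1, p4=1

100100011101101


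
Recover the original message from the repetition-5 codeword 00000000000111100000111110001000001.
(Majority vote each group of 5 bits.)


Groups: 00000, 00000, 01111, 00000, 11111, 00010, 00001
Majority votes: 0010100

0010100


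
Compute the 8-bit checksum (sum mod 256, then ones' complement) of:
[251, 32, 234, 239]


Sum = 756 mod 256 = 244
Complement = 11

11


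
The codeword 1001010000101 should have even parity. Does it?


Number of 1s: 5

No, parity error (5 ones)


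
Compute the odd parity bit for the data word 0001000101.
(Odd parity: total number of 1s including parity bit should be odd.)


Number of 1s in data: 3
Parity bit: 0

0


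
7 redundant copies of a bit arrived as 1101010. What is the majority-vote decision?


Ones: 4 out of 7
Threshold: 4

1 (4/7 voted 1)


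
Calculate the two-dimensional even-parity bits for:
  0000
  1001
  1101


Row parities: 001
Column parities: 0100

Row P: 001, Col P: 0100, Corner: 1


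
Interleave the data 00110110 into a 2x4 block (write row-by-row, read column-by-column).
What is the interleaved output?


Matrix:
  0011
  0110
Read columns: 00011110

00011110


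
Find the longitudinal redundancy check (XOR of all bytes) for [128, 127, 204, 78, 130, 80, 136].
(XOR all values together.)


XOR chain: 128 ^ 127 ^ 204 ^ 78 ^ 130 ^ 80 ^ 136 = 39

39


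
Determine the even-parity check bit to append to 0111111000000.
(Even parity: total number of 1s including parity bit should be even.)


Number of 1s in data: 6
Parity bit: 0

0


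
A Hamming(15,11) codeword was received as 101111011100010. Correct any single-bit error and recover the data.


Syndrome = 0: no error detected

Data: 11101100010 (no errors)


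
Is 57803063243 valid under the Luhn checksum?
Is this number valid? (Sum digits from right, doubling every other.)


Luhn sum = 46
46 mod 10 = 6

Invalid (Luhn sum mod 10 = 6)


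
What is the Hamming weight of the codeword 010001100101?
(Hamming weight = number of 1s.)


Counting 1s in 010001100101

5


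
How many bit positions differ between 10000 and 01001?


XOR: 11001
Count of 1s: 3

3


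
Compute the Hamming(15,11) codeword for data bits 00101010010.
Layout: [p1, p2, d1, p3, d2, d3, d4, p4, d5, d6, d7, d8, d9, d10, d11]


Parity bits: p1=0, p2=1, p3=0, p4=1

010001011010010


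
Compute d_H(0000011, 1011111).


XOR: 1011100
Count of 1s: 4

4


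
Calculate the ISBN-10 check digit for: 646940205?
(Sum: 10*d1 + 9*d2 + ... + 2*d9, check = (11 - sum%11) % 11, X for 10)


Weighted sum: 249
249 mod 11 = 7

Check digit: 4


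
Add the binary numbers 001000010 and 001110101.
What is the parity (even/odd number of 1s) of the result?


001000010 = 66
001110101 = 117
Sum = 183 = 10110111
1s count = 6

even parity (6 ones in 10110111)


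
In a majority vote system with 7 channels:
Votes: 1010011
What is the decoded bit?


Ones: 4 out of 7
Threshold: 4

1 (4/7 voted 1)


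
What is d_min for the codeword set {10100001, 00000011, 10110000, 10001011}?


Comparing all pairs, minimum distance: 2
Can detect 1 errors, correct 0 errors

2


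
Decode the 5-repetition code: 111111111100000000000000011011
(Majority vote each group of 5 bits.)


Groups: 11111, 11111, 00000, 00000, 00000, 11011
Majority votes: 110001

110001


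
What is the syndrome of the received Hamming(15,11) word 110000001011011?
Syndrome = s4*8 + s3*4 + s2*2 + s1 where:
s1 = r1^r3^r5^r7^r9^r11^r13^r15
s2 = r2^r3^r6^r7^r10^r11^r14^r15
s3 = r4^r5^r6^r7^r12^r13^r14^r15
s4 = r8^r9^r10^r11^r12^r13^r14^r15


s1=0, s2=0, s3=1, s4=1

Syndrome = 12 (error at position 12)


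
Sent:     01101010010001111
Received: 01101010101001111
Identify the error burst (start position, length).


XOR: 00000000111000000

Burst at position 8, length 3


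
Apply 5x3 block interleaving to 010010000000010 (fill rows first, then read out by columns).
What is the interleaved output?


Matrix:
  010
  010
  000
  000
  010
Read columns: 000001100100000

000001100100000


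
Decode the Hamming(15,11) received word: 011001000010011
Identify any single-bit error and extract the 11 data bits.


Syndrome = 13: error at position 13

Data: 10100010111 (corrected bit 13)


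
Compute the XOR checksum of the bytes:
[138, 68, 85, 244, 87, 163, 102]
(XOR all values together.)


XOR chain: 138 ^ 68 ^ 85 ^ 244 ^ 87 ^ 163 ^ 102 = 253

253


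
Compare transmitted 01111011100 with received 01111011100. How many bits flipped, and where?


XOR: 00000000000

0 errors (received matches sent)


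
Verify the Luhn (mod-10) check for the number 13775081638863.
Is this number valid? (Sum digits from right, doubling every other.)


Luhn sum = 53
53 mod 10 = 3

Invalid (Luhn sum mod 10 = 3)


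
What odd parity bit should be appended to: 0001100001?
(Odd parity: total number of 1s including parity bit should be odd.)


Number of 1s in data: 3
Parity bit: 0

0


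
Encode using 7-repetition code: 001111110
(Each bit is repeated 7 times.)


Each bit -> 7 copies

000000000000001111111111111111111111111111111111111111110000000


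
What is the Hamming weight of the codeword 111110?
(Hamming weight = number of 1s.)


Counting 1s in 111110

5


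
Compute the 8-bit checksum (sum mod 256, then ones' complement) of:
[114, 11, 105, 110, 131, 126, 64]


Sum = 661 mod 256 = 149
Complement = 106

106


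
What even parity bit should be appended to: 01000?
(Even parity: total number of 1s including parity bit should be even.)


Number of 1s in data: 1
Parity bit: 1

1


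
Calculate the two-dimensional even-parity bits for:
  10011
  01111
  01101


Row parities: 101
Column parities: 10001

Row P: 101, Col P: 10001, Corner: 0


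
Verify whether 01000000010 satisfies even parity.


Number of 1s: 2

Yes, parity is correct (2 ones)


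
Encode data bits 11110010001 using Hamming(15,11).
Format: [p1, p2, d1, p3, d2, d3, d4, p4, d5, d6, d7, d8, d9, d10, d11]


Parity bits: p1=1, p2=1, p3=0, p4=0

111011100010001


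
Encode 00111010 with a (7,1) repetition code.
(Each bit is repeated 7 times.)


Each bit -> 7 copies

00000000000000111111111111111111111000000011111110000000


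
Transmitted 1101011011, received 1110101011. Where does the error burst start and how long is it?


XOR: 0011110000

Burst at position 2, length 4


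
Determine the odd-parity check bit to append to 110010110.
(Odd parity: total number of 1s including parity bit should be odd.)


Number of 1s in data: 5
Parity bit: 0

0


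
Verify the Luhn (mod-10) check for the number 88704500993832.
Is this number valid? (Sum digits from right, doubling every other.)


Luhn sum = 73
73 mod 10 = 3

Invalid (Luhn sum mod 10 = 3)


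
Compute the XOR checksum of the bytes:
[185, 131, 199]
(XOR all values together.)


XOR chain: 185 ^ 131 ^ 199 = 253

253


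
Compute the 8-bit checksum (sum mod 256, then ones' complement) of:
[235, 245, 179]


Sum = 659 mod 256 = 147
Complement = 108

108


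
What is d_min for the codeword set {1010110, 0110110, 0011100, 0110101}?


Comparing all pairs, minimum distance: 2
Can detect 1 errors, correct 0 errors

2


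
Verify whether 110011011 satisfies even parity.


Number of 1s: 6

Yes, parity is correct (6 ones)


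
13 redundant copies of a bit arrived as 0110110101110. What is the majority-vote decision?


Ones: 8 out of 13
Threshold: 7

1 (8/13 voted 1)


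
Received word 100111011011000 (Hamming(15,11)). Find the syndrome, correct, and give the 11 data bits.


Syndrome = 0: no error detected

Data: 01101011000 (no errors)


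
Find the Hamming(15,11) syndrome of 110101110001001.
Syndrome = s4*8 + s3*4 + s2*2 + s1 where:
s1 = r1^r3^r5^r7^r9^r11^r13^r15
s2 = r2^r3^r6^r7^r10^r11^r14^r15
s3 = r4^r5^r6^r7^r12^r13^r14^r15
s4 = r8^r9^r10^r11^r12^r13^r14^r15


s1=1, s2=0, s3=1, s4=1

Syndrome = 13 (error at position 13)


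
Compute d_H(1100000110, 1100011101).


XOR: 0000011011
Count of 1s: 4

4


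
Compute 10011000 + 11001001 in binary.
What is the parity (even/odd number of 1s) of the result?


10011000 = 152
11001001 = 201
Sum = 353 = 101100001
1s count = 4

even parity (4 ones in 101100001)


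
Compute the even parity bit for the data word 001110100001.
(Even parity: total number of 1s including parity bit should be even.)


Number of 1s in data: 5
Parity bit: 1

1


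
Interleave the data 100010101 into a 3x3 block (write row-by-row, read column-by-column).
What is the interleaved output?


Matrix:
  100
  010
  101
Read columns: 101010001

101010001


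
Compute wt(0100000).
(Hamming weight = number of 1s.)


Counting 1s in 0100000

1


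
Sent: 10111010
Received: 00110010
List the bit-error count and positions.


XOR: 10001000

2 error(s) at position(s): 0, 4


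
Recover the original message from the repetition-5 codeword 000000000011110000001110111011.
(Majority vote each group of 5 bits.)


Groups: 00000, 00000, 11110, 00000, 11101, 11011
Majority votes: 001011

001011


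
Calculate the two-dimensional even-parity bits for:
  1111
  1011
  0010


Row parities: 011
Column parities: 0110

Row P: 011, Col P: 0110, Corner: 0


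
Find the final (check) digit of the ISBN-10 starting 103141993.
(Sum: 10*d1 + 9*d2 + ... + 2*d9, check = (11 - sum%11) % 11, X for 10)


Weighted sum: 139
139 mod 11 = 7

Check digit: 4


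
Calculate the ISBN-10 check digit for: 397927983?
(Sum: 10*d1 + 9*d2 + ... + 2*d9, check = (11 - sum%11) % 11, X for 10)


Weighted sum: 343
343 mod 11 = 2

Check digit: 9


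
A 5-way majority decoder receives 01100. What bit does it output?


Ones: 2 out of 5
Threshold: 3

0 (2/5 voted 1)


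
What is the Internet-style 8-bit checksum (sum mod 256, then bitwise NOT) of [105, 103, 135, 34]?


Sum = 377 mod 256 = 121
Complement = 134

134


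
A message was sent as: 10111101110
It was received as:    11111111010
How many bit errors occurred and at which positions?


XOR: 01000010100

3 error(s) at position(s): 1, 6, 8


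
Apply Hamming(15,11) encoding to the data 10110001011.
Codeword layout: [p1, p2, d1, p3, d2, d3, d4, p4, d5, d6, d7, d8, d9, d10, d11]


Parity bits: p1=1, p2=1, p3=1, p4=1

111101110001011


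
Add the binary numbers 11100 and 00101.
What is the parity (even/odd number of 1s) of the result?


11100 = 28
00101 = 5
Sum = 33 = 100001
1s count = 2

even parity (2 ones in 100001)


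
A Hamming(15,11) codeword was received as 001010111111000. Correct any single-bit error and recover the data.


Syndrome = 13: error at position 13

Data: 11011111100 (corrected bit 13)


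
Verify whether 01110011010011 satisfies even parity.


Number of 1s: 8

Yes, parity is correct (8 ones)


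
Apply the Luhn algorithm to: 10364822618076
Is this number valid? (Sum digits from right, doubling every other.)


Luhn sum = 58
58 mod 10 = 8

Invalid (Luhn sum mod 10 = 8)


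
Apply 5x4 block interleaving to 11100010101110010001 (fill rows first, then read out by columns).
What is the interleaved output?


Matrix:
  1110
  0010
  1011
  1001
  0001
Read columns: 10110100001110000111

10110100001110000111


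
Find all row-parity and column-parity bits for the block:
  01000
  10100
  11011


Row parities: 100
Column parities: 00111

Row P: 100, Col P: 00111, Corner: 1


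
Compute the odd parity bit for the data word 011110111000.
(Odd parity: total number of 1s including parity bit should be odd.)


Number of 1s in data: 7
Parity bit: 0

0


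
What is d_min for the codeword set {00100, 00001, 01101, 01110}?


Comparing all pairs, minimum distance: 2
Can detect 1 errors, correct 0 errors

2


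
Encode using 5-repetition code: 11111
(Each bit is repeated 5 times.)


Each bit -> 5 copies

1111111111111111111111111


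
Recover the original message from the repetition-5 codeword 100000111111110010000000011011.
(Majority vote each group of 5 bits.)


Groups: 10000, 01111, 11110, 01000, 00000, 11011
Majority votes: 011001

011001


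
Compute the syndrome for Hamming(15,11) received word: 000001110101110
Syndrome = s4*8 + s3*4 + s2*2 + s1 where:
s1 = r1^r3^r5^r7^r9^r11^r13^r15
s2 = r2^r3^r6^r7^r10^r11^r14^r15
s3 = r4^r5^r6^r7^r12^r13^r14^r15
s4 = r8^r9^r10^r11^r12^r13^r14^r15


s1=0, s2=0, s3=1, s4=1

Syndrome = 12 (error at position 12)


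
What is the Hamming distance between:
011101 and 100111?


XOR: 111010
Count of 1s: 4

4


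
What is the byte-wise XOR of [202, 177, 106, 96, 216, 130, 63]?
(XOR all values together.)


XOR chain: 202 ^ 177 ^ 106 ^ 96 ^ 216 ^ 130 ^ 63 = 20

20


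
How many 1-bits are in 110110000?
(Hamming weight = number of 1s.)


Counting 1s in 110110000

4


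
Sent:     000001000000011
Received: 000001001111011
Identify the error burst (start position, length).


XOR: 000000001111000

Burst at position 8, length 4


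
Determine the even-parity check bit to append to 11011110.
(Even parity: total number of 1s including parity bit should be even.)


Number of 1s in data: 6
Parity bit: 0

0


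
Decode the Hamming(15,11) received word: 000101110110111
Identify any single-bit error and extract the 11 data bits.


Syndrome = 0: no error detected

Data: 00110110111 (no errors)


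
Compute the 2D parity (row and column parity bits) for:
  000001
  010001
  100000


Row parities: 101
Column parities: 110000

Row P: 101, Col P: 110000, Corner: 0


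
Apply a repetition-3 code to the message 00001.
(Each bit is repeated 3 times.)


Each bit -> 3 copies

000000000000111


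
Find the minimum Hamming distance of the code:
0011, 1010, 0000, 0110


Comparing all pairs, minimum distance: 2
Can detect 1 errors, correct 0 errors

2


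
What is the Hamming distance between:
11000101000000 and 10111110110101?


XOR: 01111011110101
Count of 1s: 10

10


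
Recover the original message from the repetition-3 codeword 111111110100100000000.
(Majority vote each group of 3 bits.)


Groups: 111, 111, 110, 100, 100, 000, 000
Majority votes: 1110000

1110000


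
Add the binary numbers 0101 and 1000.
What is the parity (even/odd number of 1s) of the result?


0101 = 5
1000 = 8
Sum = 13 = 1101
1s count = 3

odd parity (3 ones in 1101)


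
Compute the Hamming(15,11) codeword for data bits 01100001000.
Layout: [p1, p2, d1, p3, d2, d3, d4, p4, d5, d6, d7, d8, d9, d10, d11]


Parity bits: p1=1, p2=1, p3=1, p4=1

110111010001000


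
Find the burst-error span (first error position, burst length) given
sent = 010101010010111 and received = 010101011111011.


XOR: 000000001101100

Burst at position 8, length 5


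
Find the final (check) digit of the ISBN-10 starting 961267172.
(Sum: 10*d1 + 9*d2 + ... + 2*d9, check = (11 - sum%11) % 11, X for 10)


Weighted sum: 266
266 mod 11 = 2

Check digit: 9


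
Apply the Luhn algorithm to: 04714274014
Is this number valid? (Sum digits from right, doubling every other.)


Luhn sum = 46
46 mod 10 = 6

Invalid (Luhn sum mod 10 = 6)


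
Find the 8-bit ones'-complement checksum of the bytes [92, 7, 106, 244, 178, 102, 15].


Sum = 744 mod 256 = 232
Complement = 23

23


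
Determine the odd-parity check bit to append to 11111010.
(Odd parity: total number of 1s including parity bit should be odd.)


Number of 1s in data: 6
Parity bit: 1

1


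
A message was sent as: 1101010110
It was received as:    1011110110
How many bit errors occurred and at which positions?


XOR: 0110100000

3 error(s) at position(s): 1, 2, 4


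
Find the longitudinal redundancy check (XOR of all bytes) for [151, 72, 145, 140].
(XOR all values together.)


XOR chain: 151 ^ 72 ^ 145 ^ 140 = 194

194


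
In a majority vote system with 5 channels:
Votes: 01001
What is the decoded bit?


Ones: 2 out of 5
Threshold: 3

0 (2/5 voted 1)


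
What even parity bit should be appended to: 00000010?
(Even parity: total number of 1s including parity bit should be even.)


Number of 1s in data: 1
Parity bit: 1

1


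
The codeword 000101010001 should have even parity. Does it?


Number of 1s: 4

Yes, parity is correct (4 ones)


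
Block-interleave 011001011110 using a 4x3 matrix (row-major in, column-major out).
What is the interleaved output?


Matrix:
  011
  001
  011
  110
Read columns: 000110111110

000110111110


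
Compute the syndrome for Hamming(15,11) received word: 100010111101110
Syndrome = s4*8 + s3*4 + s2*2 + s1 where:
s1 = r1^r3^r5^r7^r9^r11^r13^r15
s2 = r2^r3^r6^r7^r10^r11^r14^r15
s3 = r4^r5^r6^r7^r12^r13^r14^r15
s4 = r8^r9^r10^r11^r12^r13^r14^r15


s1=1, s2=1, s3=1, s4=0

Syndrome = 7 (error at position 7)


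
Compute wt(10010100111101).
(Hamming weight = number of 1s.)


Counting 1s in 10010100111101

8


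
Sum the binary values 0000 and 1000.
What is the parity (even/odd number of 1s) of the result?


0000 = 0
1000 = 8
Sum = 8 = 1000
1s count = 1

odd parity (1 ones in 1000)


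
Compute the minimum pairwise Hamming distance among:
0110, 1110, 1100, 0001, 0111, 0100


Comparing all pairs, minimum distance: 1
Can detect 0 errors, correct 0 errors

1


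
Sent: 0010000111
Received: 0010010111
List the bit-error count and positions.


XOR: 0000010000

1 error(s) at position(s): 5


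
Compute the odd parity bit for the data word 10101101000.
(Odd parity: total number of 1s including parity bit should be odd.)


Number of 1s in data: 5
Parity bit: 0

0


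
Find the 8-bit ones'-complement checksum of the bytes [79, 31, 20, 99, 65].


Sum = 294 mod 256 = 38
Complement = 217

217


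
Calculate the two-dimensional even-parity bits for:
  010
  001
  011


Row parities: 110
Column parities: 000

Row P: 110, Col P: 000, Corner: 0


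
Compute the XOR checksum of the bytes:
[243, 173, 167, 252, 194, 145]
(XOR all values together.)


XOR chain: 243 ^ 173 ^ 167 ^ 252 ^ 194 ^ 145 = 86

86


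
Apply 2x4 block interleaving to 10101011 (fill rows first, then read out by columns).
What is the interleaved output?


Matrix:
  1010
  1011
Read columns: 11001101

11001101


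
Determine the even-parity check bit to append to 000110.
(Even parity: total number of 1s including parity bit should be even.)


Number of 1s in data: 2
Parity bit: 0

0


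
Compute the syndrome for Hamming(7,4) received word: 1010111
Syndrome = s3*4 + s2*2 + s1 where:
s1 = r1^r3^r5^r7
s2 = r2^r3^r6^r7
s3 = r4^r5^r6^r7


s1=0, s2=1, s3=1

Syndrome = 6 (error at position 6)


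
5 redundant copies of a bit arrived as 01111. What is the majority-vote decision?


Ones: 4 out of 5
Threshold: 3

1 (4/5 voted 1)


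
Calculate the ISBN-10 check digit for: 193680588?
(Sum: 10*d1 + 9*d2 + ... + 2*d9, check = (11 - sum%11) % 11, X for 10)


Weighted sum: 265
265 mod 11 = 1

Check digit: X


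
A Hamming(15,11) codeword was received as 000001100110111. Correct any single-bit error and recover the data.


Syndrome = 12: error at position 12

Data: 00110111111 (corrected bit 12)


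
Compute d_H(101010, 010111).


XOR: 111101
Count of 1s: 5

5


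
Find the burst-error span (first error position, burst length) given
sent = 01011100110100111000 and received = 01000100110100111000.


XOR: 00011000000000000000

Burst at position 3, length 2


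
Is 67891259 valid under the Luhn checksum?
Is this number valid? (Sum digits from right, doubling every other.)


Luhn sum = 40
40 mod 10 = 0

Valid (Luhn sum mod 10 = 0)


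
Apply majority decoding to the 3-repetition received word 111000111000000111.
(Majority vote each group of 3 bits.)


Groups: 111, 000, 111, 000, 000, 111
Majority votes: 101001

101001


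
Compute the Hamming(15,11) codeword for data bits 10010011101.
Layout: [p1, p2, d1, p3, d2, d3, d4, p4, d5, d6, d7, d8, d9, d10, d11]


Parity bits: p1=1, p2=0, p3=0, p4=0

101000100011101


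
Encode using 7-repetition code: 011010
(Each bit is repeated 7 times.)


Each bit -> 7 copies

000000011111111111111000000011111110000000


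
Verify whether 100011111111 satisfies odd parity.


Number of 1s: 9

Yes, parity is correct (9 ones)


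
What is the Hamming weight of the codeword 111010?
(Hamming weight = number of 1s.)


Counting 1s in 111010

4


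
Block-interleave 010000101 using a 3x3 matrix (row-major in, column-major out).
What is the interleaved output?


Matrix:
  010
  000
  101
Read columns: 001100001

001100001


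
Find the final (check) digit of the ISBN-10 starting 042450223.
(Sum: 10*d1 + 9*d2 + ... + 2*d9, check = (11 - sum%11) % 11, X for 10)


Weighted sum: 130
130 mod 11 = 9

Check digit: 2


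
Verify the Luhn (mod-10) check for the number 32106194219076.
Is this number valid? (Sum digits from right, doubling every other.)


Luhn sum = 52
52 mod 10 = 2

Invalid (Luhn sum mod 10 = 2)


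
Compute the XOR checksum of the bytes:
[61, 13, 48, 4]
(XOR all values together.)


XOR chain: 61 ^ 13 ^ 48 ^ 4 = 4

4


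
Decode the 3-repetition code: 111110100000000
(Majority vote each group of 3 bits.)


Groups: 111, 110, 100, 000, 000
Majority votes: 11000

11000


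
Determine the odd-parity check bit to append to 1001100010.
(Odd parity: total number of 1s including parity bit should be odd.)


Number of 1s in data: 4
Parity bit: 1

1


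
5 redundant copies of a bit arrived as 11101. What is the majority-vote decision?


Ones: 4 out of 5
Threshold: 3

1 (4/5 voted 1)


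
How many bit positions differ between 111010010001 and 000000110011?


XOR: 111010100010
Count of 1s: 6

6


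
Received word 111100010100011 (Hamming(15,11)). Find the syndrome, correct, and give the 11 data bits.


Syndrome = 7: error at position 7

Data: 10010100011 (corrected bit 7)


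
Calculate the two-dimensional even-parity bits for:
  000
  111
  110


Row parities: 010
Column parities: 001

Row P: 010, Col P: 001, Corner: 1


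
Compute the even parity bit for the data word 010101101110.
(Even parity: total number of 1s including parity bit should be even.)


Number of 1s in data: 7
Parity bit: 1

1


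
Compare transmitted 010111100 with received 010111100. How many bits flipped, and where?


XOR: 000000000

0 errors (received matches sent)


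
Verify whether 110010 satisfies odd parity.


Number of 1s: 3

Yes, parity is correct (3 ones)


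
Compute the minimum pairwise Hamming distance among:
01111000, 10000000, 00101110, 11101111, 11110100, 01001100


Comparing all pairs, minimum distance: 3
Can detect 2 errors, correct 1 errors

3


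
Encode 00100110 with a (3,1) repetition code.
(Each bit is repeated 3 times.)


Each bit -> 3 copies

000000111000000111111000


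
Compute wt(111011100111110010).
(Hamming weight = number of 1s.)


Counting 1s in 111011100111110010

12


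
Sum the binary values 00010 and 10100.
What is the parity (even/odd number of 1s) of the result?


00010 = 2
10100 = 20
Sum = 22 = 10110
1s count = 3

odd parity (3 ones in 10110)


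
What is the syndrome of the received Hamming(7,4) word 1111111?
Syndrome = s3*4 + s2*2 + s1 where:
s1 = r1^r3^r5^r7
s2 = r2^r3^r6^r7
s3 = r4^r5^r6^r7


s1=0, s2=0, s3=0

Syndrome = 0 (no error)


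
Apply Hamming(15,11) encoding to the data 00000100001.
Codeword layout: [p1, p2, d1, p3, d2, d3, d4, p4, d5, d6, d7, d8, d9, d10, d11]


Parity bits: p1=1, p2=0, p3=1, p4=0

100100000100001


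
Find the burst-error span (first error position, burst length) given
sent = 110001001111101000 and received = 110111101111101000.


XOR: 000110100000000000

Burst at position 3, length 4


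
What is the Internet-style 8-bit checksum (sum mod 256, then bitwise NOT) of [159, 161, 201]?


Sum = 521 mod 256 = 9
Complement = 246

246


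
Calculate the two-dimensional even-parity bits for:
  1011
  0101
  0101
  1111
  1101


Row parities: 10001
Column parities: 1001

Row P: 10001, Col P: 1001, Corner: 0


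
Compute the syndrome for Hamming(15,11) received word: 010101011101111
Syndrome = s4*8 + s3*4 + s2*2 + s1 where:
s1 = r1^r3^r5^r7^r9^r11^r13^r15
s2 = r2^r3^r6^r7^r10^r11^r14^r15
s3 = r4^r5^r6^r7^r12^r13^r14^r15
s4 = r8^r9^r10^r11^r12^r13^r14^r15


s1=1, s2=1, s3=0, s4=1

Syndrome = 11 (error at position 11)


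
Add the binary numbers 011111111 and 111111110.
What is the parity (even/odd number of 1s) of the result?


011111111 = 255
111111110 = 510
Sum = 765 = 1011111101
1s count = 8

even parity (8 ones in 1011111101)


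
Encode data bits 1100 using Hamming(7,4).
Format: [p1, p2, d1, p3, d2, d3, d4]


Parity bits: p1=0, p2=1, p3=1

0111100


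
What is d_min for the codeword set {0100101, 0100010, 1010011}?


Comparing all pairs, minimum distance: 3
Can detect 2 errors, correct 1 errors

3


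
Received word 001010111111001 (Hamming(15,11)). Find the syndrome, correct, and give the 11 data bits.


Syndrome = 2: error at position 2

Data: 11011111001 (corrected bit 2)


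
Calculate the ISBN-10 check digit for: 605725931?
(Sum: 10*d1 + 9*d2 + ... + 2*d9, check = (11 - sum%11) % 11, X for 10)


Weighted sum: 233
233 mod 11 = 2

Check digit: 9


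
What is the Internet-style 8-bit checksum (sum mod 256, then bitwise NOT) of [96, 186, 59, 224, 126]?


Sum = 691 mod 256 = 179
Complement = 76

76


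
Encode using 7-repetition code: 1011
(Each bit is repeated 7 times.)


Each bit -> 7 copies

1111111000000011111111111111


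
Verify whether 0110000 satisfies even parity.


Number of 1s: 2

Yes, parity is correct (2 ones)


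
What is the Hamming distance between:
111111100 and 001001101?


XOR: 110110001
Count of 1s: 5

5


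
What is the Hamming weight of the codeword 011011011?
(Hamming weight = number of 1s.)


Counting 1s in 011011011

6


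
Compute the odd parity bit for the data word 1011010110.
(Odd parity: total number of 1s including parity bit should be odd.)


Number of 1s in data: 6
Parity bit: 1

1


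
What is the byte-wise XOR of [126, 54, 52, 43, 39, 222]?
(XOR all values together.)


XOR chain: 126 ^ 54 ^ 52 ^ 43 ^ 39 ^ 222 = 174

174


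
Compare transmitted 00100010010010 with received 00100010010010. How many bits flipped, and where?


XOR: 00000000000000

0 errors (received matches sent)


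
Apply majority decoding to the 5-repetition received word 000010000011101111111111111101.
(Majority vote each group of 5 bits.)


Groups: 00001, 00000, 11101, 11111, 11111, 11101
Majority votes: 001111

001111


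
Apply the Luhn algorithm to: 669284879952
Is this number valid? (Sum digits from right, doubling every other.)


Luhn sum = 66
66 mod 10 = 6

Invalid (Luhn sum mod 10 = 6)


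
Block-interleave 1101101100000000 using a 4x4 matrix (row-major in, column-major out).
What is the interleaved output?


Matrix:
  1101
  1011
  0000
  0000
Read columns: 1100100001001100

1100100001001100


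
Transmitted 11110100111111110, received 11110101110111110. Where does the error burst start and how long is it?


XOR: 00000001001000000

Burst at position 7, length 4


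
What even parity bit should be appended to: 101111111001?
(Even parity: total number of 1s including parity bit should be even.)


Number of 1s in data: 9
Parity bit: 1

1
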